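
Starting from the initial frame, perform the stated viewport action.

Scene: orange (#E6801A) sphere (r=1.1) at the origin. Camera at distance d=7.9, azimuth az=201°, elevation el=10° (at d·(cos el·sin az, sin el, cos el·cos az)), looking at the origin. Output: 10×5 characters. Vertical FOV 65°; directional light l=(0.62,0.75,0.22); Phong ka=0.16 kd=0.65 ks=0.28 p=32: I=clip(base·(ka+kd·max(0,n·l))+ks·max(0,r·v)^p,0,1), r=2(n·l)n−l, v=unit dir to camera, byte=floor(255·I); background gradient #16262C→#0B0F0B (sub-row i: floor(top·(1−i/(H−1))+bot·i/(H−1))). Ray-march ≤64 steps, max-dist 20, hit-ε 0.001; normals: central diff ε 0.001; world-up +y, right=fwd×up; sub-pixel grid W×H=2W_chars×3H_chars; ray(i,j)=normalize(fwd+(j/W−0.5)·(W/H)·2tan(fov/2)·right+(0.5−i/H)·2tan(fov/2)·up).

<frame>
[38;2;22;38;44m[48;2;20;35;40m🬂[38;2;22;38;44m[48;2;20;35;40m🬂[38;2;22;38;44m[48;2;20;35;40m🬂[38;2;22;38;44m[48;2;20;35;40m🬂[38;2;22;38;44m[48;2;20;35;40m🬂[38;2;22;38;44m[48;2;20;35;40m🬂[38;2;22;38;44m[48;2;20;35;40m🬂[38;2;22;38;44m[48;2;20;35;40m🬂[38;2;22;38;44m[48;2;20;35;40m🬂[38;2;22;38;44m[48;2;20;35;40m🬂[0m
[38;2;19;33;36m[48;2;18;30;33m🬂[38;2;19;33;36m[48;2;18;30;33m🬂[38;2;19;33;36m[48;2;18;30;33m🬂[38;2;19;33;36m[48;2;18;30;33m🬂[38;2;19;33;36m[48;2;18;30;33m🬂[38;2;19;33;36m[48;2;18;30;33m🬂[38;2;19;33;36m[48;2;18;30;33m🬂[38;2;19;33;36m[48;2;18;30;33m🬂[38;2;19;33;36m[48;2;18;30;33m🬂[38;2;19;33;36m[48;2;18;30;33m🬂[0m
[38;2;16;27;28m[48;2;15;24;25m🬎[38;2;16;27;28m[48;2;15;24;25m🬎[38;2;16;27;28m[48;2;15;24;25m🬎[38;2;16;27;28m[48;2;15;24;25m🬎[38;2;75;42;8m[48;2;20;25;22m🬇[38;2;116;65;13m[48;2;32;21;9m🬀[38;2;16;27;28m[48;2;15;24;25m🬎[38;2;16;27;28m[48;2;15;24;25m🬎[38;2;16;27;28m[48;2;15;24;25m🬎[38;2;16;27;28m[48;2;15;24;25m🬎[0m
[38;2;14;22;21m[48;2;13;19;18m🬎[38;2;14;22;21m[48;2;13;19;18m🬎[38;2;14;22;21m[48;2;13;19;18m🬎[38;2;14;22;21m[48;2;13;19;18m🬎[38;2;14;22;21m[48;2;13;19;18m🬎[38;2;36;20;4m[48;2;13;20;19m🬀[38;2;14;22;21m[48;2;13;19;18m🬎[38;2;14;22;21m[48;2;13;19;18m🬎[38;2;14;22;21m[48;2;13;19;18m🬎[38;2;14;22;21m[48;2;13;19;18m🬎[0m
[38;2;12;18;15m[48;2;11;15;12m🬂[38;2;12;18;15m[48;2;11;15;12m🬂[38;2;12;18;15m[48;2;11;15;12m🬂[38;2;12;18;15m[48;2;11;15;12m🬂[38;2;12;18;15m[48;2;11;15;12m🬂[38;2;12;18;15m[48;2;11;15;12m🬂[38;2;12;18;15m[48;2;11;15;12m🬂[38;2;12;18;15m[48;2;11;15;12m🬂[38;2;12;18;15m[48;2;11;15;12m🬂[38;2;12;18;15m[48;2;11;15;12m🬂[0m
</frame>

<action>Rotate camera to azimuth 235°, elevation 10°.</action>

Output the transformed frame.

<frame>
[38;2;22;38;44m[48;2;20;35;40m🬂[38;2;22;38;44m[48;2;20;35;40m🬂[38;2;22;38;44m[48;2;20;35;40m🬂[38;2;22;38;44m[48;2;20;35;40m🬂[38;2;22;38;44m[48;2;20;35;40m🬂[38;2;22;38;44m[48;2;20;35;40m🬂[38;2;22;38;44m[48;2;20;35;40m🬂[38;2;22;38;44m[48;2;20;35;40m🬂[38;2;22;38;44m[48;2;20;35;40m🬂[38;2;22;38;44m[48;2;20;35;40m🬂[0m
[38;2;19;33;36m[48;2;18;30;33m🬂[38;2;19;33;36m[48;2;18;30;33m🬂[38;2;19;33;36m[48;2;18;30;33m🬂[38;2;19;33;36m[48;2;18;30;33m🬂[38;2;19;33;36m[48;2;18;30;33m🬂[38;2;19;33;36m[48;2;18;30;33m🬂[38;2;19;33;36m[48;2;18;30;33m🬂[38;2;19;33;36m[48;2;18;30;33m🬂[38;2;19;33;36m[48;2;18;30;33m🬂[38;2;19;33;36m[48;2;18;30;33m🬂[0m
[38;2;16;27;28m[48;2;15;24;25m🬎[38;2;16;27;28m[48;2;15;24;25m🬎[38;2;16;27;28m[48;2;15;24;25m🬎[38;2;16;27;28m[48;2;15;24;25m🬎[38;2;16;26;27m[48;2;36;20;4m🬕[38;2;143;96;50m[48;2;32;21;9m🬀[38;2;16;27;28m[48;2;15;24;25m🬎[38;2;16;27;28m[48;2;15;24;25m🬎[38;2;16;27;28m[48;2;15;24;25m🬎[38;2;16;27;28m[48;2;15;24;25m🬎[0m
[38;2;14;22;21m[48;2;13;19;18m🬎[38;2;14;22;21m[48;2;13;19;18m🬎[38;2;14;22;21m[48;2;13;19;18m🬎[38;2;14;22;21m[48;2;13;19;18m🬎[38;2;14;22;21m[48;2;13;19;18m🬎[38;2;36;20;4m[48;2;13;20;19m🬀[38;2;14;22;21m[48;2;13;19;18m🬎[38;2;14;22;21m[48;2;13;19;18m🬎[38;2;14;22;21m[48;2;13;19;18m🬎[38;2;14;22;21m[48;2;13;19;18m🬎[0m
[38;2;12;18;15m[48;2;11;15;12m🬂[38;2;12;18;15m[48;2;11;15;12m🬂[38;2;12;18;15m[48;2;11;15;12m🬂[38;2;12;18;15m[48;2;11;15;12m🬂[38;2;12;18;15m[48;2;11;15;12m🬂[38;2;12;18;15m[48;2;11;15;12m🬂[38;2;12;18;15m[48;2;11;15;12m🬂[38;2;12;18;15m[48;2;11;15;12m🬂[38;2;12;18;15m[48;2;11;15;12m🬂[38;2;12;18;15m[48;2;11;15;12m🬂[0m
</frame>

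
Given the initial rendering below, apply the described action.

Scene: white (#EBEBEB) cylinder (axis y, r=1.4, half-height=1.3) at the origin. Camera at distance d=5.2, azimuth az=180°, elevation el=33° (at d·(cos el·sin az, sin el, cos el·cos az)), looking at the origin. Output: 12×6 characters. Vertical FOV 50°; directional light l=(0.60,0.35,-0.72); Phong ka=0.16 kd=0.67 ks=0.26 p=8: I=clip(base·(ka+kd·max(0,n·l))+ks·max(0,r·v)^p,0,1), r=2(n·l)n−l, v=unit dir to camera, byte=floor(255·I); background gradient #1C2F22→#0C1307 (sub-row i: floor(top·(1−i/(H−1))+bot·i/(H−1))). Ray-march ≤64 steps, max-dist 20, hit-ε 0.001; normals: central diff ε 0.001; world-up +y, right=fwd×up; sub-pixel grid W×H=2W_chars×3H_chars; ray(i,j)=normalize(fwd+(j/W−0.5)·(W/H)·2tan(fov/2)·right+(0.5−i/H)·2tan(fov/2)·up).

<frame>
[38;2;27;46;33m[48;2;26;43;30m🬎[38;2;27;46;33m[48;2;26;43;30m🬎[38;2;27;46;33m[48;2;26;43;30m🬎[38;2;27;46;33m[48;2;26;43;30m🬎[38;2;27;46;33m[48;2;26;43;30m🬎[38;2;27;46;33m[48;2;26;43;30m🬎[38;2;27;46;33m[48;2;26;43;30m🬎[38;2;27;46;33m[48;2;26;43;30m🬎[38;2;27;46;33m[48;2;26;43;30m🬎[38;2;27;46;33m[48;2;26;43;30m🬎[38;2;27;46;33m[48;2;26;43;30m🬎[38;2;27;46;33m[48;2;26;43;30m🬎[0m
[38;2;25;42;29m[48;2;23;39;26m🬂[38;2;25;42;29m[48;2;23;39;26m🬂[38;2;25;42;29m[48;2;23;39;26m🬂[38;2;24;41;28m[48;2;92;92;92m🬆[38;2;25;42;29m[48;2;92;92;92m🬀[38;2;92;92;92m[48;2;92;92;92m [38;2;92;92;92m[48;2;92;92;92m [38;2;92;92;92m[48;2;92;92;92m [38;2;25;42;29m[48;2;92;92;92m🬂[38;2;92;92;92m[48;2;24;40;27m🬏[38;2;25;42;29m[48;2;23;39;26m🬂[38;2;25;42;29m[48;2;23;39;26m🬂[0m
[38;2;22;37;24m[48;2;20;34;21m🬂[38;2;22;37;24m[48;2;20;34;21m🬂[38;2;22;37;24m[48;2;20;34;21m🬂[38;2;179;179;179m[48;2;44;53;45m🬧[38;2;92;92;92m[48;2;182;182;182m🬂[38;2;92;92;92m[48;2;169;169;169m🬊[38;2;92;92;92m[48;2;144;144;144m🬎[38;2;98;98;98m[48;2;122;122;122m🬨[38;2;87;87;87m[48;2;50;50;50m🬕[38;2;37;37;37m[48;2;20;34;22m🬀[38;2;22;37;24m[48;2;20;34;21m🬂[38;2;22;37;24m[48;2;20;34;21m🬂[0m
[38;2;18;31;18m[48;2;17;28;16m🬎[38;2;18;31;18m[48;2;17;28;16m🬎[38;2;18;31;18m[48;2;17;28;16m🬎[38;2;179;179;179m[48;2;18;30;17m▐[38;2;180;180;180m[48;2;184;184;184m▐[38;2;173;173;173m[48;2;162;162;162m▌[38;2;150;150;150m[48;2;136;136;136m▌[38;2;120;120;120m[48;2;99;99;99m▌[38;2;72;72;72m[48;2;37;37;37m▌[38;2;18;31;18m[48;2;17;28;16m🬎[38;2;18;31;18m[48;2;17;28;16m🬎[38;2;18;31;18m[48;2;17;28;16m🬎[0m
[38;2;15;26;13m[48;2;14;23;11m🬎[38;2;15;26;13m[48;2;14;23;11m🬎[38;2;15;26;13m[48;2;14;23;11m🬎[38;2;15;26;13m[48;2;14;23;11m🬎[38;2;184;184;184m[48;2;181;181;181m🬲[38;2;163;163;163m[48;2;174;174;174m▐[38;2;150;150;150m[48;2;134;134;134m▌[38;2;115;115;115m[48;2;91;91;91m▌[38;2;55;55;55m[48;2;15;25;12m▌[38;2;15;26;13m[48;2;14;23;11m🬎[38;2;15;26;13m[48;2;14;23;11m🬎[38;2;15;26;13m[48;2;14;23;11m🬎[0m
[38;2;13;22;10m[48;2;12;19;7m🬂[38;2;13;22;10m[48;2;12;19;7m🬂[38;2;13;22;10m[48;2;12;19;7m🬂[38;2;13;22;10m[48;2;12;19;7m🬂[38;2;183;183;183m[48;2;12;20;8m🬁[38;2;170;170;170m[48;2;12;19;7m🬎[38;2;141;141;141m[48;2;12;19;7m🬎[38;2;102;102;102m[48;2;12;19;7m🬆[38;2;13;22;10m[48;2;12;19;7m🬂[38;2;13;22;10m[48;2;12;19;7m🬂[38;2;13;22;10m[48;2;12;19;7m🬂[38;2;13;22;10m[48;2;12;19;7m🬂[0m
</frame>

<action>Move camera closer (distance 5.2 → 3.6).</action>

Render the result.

<frame>
[38;2;27;46;33m[48;2;26;43;30m🬎[38;2;27;45;32m[48;2;92;92;92m🬝[38;2;27;46;33m[48;2;92;92;92m🬆[38;2;28;47;34m[48;2;92;92;92m🬂[38;2;28;47;34m[48;2;92;92;92m🬂[38;2;28;47;34m[48;2;92;92;92m🬂[38;2;28;47;34m[48;2;92;92;92m🬂[38;2;28;47;34m[48;2;92;92;92m🬂[38;2;28;47;34m[48;2;92;92;92m🬂[38;2;28;47;34m[48;2;92;92;92m🬂[38;2;27;46;33m[48;2;92;92;92m🬎[38;2;27;46;33m[48;2;26;43;30m🬎[0m
[38;2;25;42;29m[48;2;23;39;26m🬂[38;2;184;184;184m[48;2;57;65;59m🬦[38;2;92;92;92m[48;2;183;183;183m🬎[38;2;92;92;92m[48;2;183;183;183m🬎[38;2;92;92;92m[48;2;92;92;92m [38;2;92;92;92m[48;2;92;92;92m [38;2;92;92;92m[48;2;92;92;92m [38;2;92;92;92m[48;2;92;92;92m [38;2;92;92;92m[48;2;115;115;115m🬝[38;2;102;102;102m[48;2;91;91;91m🬏[38;2;87;87;87m[48;2;53;53;53m🬕[38;2;92;92;92m[48;2;23;39;27m🬀[0m
[38;2;22;37;24m[48;2;20;34;21m🬂[38;2;180;180;180m[48;2;20;34;22m🬉[38;2;184;184;184m[48;2;183;183;183m🬲[38;2;181;181;181m[48;2;178;178;178m▌[38;2;175;175;175m[48;2;170;170;170m▌[38;2;164;164;164m[48;2;157;157;157m▌[38;2;151;151;151m[48;2;144;144;144m▌[38;2;136;136;136m[48;2;129;129;129m▌[38;2;120;120;120m[48;2;109;109;109m▌[38;2;97;97;97m[48;2;83;83;83m▌[38;2;62;62;62m[48;2;32;36;32m▌[38;2;22;37;24m[48;2;20;34;21m🬂[0m
[38;2;18;31;18m[48;2;17;28;16m🬎[38;2;18;31;18m[48;2;17;28;16m🬎[38;2;183;183;183m[48;2;17;28;16m🬬[38;2;178;178;178m[48;2;182;182;182m▐[38;2;169;169;169m[48;2;174;174;174m▐[38;2;164;164;164m[48;2;157;157;157m▌[38;2;150;150;150m[48;2;143;143;143m▌[38;2;135;135;135m[48;2;126;126;126m▌[38;2;115;115;115m[48;2;103;103;103m▌[38;2;88;88;88m[48;2;69;69;69m▌[38;2;42;42;42m[48;2;17;29;17m🬄[38;2;18;31;18m[48;2;17;28;16m🬎[0m
[38;2;15;26;13m[48;2;14;23;11m🬎[38;2;15;26;13m[48;2;14;23;11m🬎[38;2;182;182;182m[48;2;15;25;12m▐[38;2;181;181;181m[48;2;184;184;184m▐[38;2;171;171;171m[48;2;176;176;176m▐[38;2;158;158;158m[48;2;164;164;164m▐[38;2;150;150;150m[48;2;142;142;142m▌[38;2;133;133;133m[48;2;122;122;122m▌[38;2;110;110;110m[48;2;95;95;95m▌[38;2;75;75;75m[48;2;44;44;44m▌[38;2;15;26;13m[48;2;14;23;11m🬎[38;2;15;26;13m[48;2;14;23;11m🬎[0m
[38;2;13;22;10m[48;2;12;19;7m🬂[38;2;13;22;10m[48;2;12;19;7m🬂[38;2;13;22;10m[48;2;12;19;7m🬂[38;2;184;184;184m[48;2;182;182;182m🬣[38;2;173;173;173m[48;2;179;179;179m▐[38;2;158;158;158m[48;2;166;166;166m▐[38;2;150;150;150m[48;2;141;141;141m▌[38;2;130;130;130m[48;2;118;118;118m▌[38;2;103;103;103m[48;2;83;83;83m▌[38;2;57;57;57m[48;2;18;24;15m🬄[38;2;13;22;10m[48;2;12;19;7m🬂[38;2;13;22;10m[48;2;12;19;7m🬂[0m
</frame>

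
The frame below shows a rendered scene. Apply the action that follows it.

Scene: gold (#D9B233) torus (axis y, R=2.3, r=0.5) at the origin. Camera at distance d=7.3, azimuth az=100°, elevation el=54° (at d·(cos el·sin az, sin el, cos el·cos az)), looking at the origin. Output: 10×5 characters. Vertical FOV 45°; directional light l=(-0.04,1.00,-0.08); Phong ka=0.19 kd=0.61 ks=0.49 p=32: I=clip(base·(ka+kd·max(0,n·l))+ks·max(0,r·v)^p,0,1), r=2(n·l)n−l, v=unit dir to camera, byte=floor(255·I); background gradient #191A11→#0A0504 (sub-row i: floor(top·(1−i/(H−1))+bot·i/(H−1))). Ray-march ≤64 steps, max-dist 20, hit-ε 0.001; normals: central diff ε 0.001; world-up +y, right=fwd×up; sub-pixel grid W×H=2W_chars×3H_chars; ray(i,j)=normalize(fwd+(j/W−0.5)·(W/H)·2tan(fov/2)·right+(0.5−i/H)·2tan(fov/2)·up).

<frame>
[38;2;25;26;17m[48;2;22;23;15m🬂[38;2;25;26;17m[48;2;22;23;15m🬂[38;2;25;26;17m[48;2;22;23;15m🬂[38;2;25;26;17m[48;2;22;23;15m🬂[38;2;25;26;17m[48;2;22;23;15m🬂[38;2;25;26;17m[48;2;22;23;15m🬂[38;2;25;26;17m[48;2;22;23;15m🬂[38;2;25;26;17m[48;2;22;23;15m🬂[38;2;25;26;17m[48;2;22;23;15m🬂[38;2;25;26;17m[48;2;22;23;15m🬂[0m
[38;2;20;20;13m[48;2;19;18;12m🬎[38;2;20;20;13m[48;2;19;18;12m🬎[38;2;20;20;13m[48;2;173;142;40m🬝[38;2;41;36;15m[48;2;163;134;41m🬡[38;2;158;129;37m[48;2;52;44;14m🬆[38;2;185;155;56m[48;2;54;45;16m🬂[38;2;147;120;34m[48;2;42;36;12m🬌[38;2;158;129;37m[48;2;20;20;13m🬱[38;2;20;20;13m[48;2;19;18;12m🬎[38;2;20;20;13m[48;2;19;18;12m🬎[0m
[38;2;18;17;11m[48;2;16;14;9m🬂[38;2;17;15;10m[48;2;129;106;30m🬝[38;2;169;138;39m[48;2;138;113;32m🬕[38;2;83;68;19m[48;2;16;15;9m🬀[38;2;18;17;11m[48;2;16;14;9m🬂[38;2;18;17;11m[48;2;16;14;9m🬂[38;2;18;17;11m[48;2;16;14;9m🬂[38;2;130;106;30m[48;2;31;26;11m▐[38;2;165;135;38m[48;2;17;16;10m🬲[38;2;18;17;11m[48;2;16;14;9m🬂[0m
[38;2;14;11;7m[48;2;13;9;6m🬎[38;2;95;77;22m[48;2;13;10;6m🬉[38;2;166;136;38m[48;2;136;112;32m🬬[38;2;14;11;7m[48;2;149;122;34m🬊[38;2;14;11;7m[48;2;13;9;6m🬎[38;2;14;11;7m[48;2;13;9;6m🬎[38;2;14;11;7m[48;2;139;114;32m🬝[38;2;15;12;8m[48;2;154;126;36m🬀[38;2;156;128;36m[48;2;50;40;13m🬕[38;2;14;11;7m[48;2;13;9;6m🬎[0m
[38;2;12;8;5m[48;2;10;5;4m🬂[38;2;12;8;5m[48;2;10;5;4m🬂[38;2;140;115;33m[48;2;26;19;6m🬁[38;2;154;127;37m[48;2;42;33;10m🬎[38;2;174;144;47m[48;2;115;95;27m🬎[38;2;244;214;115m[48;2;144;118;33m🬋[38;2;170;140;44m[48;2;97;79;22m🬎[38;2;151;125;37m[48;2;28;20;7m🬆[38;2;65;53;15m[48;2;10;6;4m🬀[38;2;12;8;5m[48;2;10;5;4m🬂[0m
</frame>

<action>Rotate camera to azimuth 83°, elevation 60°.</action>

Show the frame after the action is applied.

<frame>
[38;2;25;26;17m[48;2;22;23;15m🬂[38;2;25;26;17m[48;2;22;23;15m🬂[38;2;25;26;17m[48;2;22;23;15m🬂[38;2;25;26;17m[48;2;22;23;15m🬂[38;2;25;26;17m[48;2;22;23;15m🬂[38;2;25;26;17m[48;2;22;23;15m🬂[38;2;25;26;17m[48;2;22;23;15m🬂[38;2;25;26;17m[48;2;22;23;15m🬂[38;2;25;26;17m[48;2;22;23;15m🬂[38;2;25;26;17m[48;2;22;23;15m🬂[0m
[38;2;20;20;13m[48;2;19;18;12m🬎[38;2;20;20;13m[48;2;19;18;12m🬎[38;2;20;20;13m[48;2;162;134;40m🬕[38;2;36;32;13m[48;2;159;131;40m🬟[38;2;224;195;100m[48;2;50;42;15m🬂[38;2;171;144;54m[48;2;34;29;11m🬂[38;2;173;144;52m[48;2;50;42;14m🬊[38;2;21;21;14m[48;2;158;130;39m🬂[38;2;20;20;13m[48;2;19;18;12m🬎[38;2;20;20;13m[48;2;19;18;12m🬎[0m
[38;2;18;17;11m[48;2;16;14;9m🬂[38;2;17;15;10m[48;2;126;103;29m🬝[38;2;168;138;39m[48;2;137;113;32m🬕[38;2;68;56;16m[48;2;16;15;9m🬀[38;2;18;17;11m[48;2;16;14;9m🬂[38;2;18;17;11m[48;2;16;14;9m🬂[38;2;18;17;11m[48;2;16;14;9m🬂[38;2;130;107;30m[48;2;27;23;10m▐[38;2;17;16;10m[48;2;165;135;39m🬉[38;2;18;17;11m[48;2;16;14;9m🬂[0m
[38;2;14;11;7m[48;2;13;9;6m🬎[38;2;117;96;27m[48;2;13;10;6m🬁[38;2;147;120;34m[48;2;170;140;40m🬑[38;2;14;11;7m[48;2;132;109;31m🬊[38;2;14;11;7m[48;2;13;9;6m🬎[38;2;14;11;7m[48;2;13;9;6m🬎[38;2;14;11;7m[48;2;110;90;25m🬝[38;2;57;46;15m[48;2;165;136;42m🬄[38;2;157;128;37m[48;2;13;10;6m🬕[38;2;14;11;7m[48;2;13;9;6m🬎[0m
[38;2;12;8;5m[48;2;10;5;4m🬂[38;2;12;8;5m[48;2;10;5;4m🬂[38;2;149;122;35m[48;2;31;23;8m🬁[38;2;150;123;36m[48;2;10;5;4m🬬[38;2;230;201;100m[48;2;144;118;33m🬋[38;2;141;116;32m[48;2;248;232;131m🬰[38;2;255;230;129m[48;2;146;120;34m🬃[38;2;170;142;50m[48;2;34;26;9m🬆[38;2;67;55;15m[48;2;10;6;4m🬀[38;2;12;8;5m[48;2;10;5;4m🬂[0m
</frame>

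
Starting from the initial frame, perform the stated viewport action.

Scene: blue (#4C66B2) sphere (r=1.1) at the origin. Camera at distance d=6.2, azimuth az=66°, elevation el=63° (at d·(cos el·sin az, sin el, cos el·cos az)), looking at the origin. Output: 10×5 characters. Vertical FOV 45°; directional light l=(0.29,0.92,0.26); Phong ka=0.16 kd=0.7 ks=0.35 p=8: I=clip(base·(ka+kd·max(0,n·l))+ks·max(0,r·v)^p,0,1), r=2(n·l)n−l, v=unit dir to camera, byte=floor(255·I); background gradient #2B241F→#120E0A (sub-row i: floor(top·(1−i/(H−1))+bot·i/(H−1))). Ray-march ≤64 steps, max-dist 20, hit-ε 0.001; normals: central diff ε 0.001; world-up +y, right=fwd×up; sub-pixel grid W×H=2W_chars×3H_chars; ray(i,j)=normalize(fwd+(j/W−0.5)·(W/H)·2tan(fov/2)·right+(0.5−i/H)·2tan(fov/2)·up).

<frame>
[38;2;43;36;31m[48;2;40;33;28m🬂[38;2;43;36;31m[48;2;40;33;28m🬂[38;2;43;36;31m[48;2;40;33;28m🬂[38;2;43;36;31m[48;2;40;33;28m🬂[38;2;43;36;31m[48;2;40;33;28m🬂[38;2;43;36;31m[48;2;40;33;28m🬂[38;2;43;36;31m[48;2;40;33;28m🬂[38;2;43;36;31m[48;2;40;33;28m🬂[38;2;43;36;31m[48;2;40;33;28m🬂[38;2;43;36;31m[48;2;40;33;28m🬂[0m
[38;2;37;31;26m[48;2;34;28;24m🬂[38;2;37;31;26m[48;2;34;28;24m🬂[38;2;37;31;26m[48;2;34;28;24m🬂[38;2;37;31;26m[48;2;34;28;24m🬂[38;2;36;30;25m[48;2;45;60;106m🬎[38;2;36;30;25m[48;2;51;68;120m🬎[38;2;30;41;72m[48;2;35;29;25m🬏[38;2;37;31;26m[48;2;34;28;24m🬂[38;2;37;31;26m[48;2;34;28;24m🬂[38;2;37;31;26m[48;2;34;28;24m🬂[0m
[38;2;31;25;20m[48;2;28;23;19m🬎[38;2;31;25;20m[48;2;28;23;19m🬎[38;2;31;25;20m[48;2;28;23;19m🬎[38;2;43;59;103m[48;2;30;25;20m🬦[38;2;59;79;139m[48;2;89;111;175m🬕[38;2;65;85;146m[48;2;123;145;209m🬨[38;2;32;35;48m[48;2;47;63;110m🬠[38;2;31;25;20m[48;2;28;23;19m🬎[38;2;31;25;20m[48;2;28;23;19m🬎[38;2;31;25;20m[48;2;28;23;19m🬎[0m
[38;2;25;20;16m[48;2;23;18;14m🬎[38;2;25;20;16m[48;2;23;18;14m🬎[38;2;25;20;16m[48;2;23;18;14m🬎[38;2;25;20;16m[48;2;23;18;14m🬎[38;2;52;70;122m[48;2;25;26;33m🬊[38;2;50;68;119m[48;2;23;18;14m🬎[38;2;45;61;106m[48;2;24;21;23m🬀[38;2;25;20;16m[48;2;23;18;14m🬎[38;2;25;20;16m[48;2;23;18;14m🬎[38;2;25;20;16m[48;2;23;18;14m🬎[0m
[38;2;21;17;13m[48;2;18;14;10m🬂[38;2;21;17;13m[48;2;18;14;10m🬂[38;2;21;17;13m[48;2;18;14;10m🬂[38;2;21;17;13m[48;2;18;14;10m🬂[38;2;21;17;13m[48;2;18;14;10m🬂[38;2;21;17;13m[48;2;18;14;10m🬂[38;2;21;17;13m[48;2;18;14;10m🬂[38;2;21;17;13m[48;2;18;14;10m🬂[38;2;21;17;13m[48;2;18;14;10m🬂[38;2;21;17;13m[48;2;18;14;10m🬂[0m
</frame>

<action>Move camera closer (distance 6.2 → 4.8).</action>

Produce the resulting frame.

<frame>
[38;2;43;36;31m[48;2;40;33;28m🬂[38;2;43;36;31m[48;2;40;33;28m🬂[38;2;43;36;31m[48;2;40;33;28m🬂[38;2;43;36;31m[48;2;40;33;28m🬂[38;2;43;36;31m[48;2;40;33;28m🬂[38;2;43;36;31m[48;2;40;33;28m🬂[38;2;43;36;31m[48;2;40;33;28m🬂[38;2;43;36;31m[48;2;40;33;28m🬂[38;2;43;36;31m[48;2;40;33;28m🬂[38;2;43;36;31m[48;2;40;33;28m🬂[0m
[38;2;37;31;26m[48;2;34;28;24m🬂[38;2;37;31;26m[48;2;34;28;24m🬂[38;2;37;31;26m[48;2;34;28;24m🬂[38;2;35;29;25m[48;2;48;65;114m🬝[38;2;37;31;26m[48;2;53;72;125m🬂[38;2;37;31;26m[48;2;54;73;128m🬂[38;2;36;30;25m[48;2;44;59;103m🬊[38;2;37;31;26m[48;2;34;28;24m🬂[38;2;37;31;26m[48;2;34;28;24m🬂[38;2;37;31;26m[48;2;34;28;24m🬂[0m
[38;2;31;25;20m[48;2;28;23;19m🬎[38;2;31;25;20m[48;2;28;23;19m🬎[38;2;31;25;20m[48;2;28;23;19m🬎[38;2;32;26;21m[48;2;52;69;121m🬀[38;2;68;89;153m[48;2;112;135;199m🬕[38;2;78;100;162m[48;2;132;154;218m🬨[38;2;49;66;116m[48;2;57;77;135m▐[38;2;33;45;79m[48;2;30;25;20m🬓[38;2;31;25;20m[48;2;28;23;19m🬎[38;2;31;25;20m[48;2;28;23;19m🬎[0m
[38;2;25;20;16m[48;2;23;18;14m🬎[38;2;25;20;16m[48;2;23;18;14m🬎[38;2;25;20;16m[48;2;23;18;14m🬎[38;2;48;65;114m[48;2;24;19;15m🬉[38;2;57;77;135m[48;2;41;55;98m🬎[38;2;61;81;140m[48;2;47;63;110m🬆[38;2;43;58;101m[48;2;23;18;14m🬝[38;2;25;20;16m[48;2;23;18;14m🬎[38;2;25;20;16m[48;2;23;18;14m🬎[38;2;25;20;16m[48;2;23;18;14m🬎[0m
[38;2;21;17;13m[48;2;18;14;10m🬂[38;2;21;17;13m[48;2;18;14;10m🬂[38;2;21;17;13m[48;2;18;14;10m🬂[38;2;21;17;13m[48;2;18;14;10m🬂[38;2;21;17;13m[48;2;18;14;10m🬂[38;2;21;17;13m[48;2;18;14;10m🬂[38;2;21;17;13m[48;2;18;14;10m🬂[38;2;21;17;13m[48;2;18;14;10m🬂[38;2;21;17;13m[48;2;18;14;10m🬂[38;2;21;17;13m[48;2;18;14;10m🬂[0m
</frame>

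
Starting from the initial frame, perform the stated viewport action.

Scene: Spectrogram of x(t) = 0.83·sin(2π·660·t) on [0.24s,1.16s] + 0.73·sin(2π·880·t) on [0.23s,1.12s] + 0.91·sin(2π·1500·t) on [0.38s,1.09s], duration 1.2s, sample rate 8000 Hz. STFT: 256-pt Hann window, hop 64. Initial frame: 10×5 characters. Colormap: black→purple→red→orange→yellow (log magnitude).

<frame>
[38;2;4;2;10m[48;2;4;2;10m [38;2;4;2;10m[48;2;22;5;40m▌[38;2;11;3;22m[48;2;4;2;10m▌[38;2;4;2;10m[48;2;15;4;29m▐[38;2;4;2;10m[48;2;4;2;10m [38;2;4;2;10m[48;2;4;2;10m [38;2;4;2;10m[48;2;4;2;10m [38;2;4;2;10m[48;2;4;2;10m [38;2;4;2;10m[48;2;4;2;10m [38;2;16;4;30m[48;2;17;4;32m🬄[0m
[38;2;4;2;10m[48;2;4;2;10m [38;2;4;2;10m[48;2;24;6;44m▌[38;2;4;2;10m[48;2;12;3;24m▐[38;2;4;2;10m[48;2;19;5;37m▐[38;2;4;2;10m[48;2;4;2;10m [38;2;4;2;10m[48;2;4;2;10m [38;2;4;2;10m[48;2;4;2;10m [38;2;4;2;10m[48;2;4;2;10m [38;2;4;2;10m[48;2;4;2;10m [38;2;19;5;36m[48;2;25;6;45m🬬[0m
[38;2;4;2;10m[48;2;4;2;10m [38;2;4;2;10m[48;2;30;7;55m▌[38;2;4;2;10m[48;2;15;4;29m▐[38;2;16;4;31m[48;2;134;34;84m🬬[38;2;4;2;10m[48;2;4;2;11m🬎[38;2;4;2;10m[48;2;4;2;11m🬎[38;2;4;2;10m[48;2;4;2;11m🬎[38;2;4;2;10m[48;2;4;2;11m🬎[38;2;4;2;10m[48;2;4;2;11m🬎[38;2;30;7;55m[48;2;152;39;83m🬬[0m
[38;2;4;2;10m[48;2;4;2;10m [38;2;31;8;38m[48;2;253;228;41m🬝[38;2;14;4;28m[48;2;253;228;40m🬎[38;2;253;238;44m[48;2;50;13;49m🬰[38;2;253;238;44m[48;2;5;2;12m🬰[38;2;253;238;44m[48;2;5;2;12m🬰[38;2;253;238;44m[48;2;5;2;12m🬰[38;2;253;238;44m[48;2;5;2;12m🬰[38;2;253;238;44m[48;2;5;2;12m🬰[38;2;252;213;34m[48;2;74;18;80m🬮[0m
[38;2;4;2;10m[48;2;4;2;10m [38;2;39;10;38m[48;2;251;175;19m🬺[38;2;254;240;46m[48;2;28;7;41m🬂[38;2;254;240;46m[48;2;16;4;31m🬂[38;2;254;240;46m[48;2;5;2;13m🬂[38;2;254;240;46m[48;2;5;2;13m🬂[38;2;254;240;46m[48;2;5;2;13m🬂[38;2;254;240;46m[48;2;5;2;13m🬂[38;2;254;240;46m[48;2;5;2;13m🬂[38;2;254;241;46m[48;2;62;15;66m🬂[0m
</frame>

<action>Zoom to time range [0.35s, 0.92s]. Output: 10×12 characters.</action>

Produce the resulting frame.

<frame>
[38;2;16;4;30m[48;2;8;2;17m▌[38;2;4;2;10m[48;2;4;2;10m [38;2;4;2;10m[48;2;4;2;10m [38;2;4;2;10m[48;2;4;2;10m [38;2;4;2;10m[48;2;4;2;10m [38;2;4;2;10m[48;2;4;2;10m [38;2;4;2;10m[48;2;4;2;10m [38;2;4;2;10m[48;2;4;2;10m [38;2;4;2;10m[48;2;4;2;10m [38;2;4;2;10m[48;2;4;2;10m [0m
[38;2;8;2;17m[48;2;16;4;30m▐[38;2;4;2;10m[48;2;4;2;10m [38;2;4;2;10m[48;2;4;2;10m [38;2;4;2;10m[48;2;4;2;10m [38;2;4;2;10m[48;2;4;2;10m [38;2;4;2;10m[48;2;4;2;10m [38;2;4;2;10m[48;2;4;2;10m [38;2;4;2;10m[48;2;4;2;10m [38;2;4;2;10m[48;2;4;2;10m [38;2;4;2;10m[48;2;4;2;10m [0m
[38;2;8;3;18m[48;2;17;4;33m▐[38;2;4;2;10m[48;2;4;2;10m [38;2;4;2;10m[48;2;4;2;10m [38;2;4;2;10m[48;2;4;2;10m [38;2;4;2;10m[48;2;4;2;10m [38;2;4;2;10m[48;2;4;2;10m [38;2;4;2;10m[48;2;4;2;10m [38;2;4;2;10m[48;2;4;2;10m [38;2;4;2;10m[48;2;4;2;10m [38;2;4;2;10m[48;2;4;2;10m [0m
[38;2;9;3;19m[48;2;20;5;37m▐[38;2;4;2;10m[48;2;4;2;10m [38;2;4;2;10m[48;2;4;2;10m [38;2;4;2;10m[48;2;4;2;10m [38;2;4;2;10m[48;2;4;2;10m [38;2;4;2;10m[48;2;4;2;10m [38;2;4;2;10m[48;2;4;2;10m [38;2;4;2;10m[48;2;4;2;10m [38;2;4;2;10m[48;2;4;2;10m [38;2;4;2;10m[48;2;4;2;10m [0m
[38;2;11;3;22m[48;2;24;5;44m▐[38;2;4;2;10m[48;2;4;2;10m [38;2;4;2;10m[48;2;4;2;10m [38;2;4;2;10m[48;2;4;2;10m [38;2;4;2;10m[48;2;4;2;10m [38;2;4;2;10m[48;2;4;2;10m [38;2;4;2;10m[48;2;4;2;10m [38;2;4;2;10m[48;2;4;2;10m [38;2;4;2;10m[48;2;4;2;10m [38;2;4;2;10m[48;2;4;2;10m [0m
[38;2;15;3;28m[48;2;33;8;58m▐[38;2;4;2;10m[48;2;4;2;10m [38;2;4;2;10m[48;2;4;2;10m [38;2;4;2;10m[48;2;4;2;10m [38;2;4;2;10m[48;2;4;2;10m [38;2;4;2;10m[48;2;4;2;10m [38;2;4;2;10m[48;2;4;2;10m [38;2;4;2;10m[48;2;4;2;10m [38;2;4;2;10m[48;2;4;2;10m [38;2;4;2;10m[48;2;4;2;10m [0m
[38;2;31;7;55m[48;2;81;19;87m🬨[38;2;4;2;10m[48;2;4;2;10m [38;2;4;2;10m[48;2;4;2;10m [38;2;4;2;10m[48;2;4;2;10m [38;2;4;2;10m[48;2;4;2;10m [38;2;4;2;10m[48;2;4;2;10m [38;2;4;2;10m[48;2;4;2;10m [38;2;4;2;10m[48;2;4;2;10m [38;2;4;2;10m[48;2;4;2;10m [38;2;4;2;10m[48;2;4;2;10m [0m
[38;2;70;16;88m[48;2;238;164;42m🬠[38;2;7;2;15m[48;2;254;249;49m🬰[38;2;7;2;15m[48;2;254;249;49m🬰[38;2;7;2;15m[48;2;254;249;49m🬰[38;2;7;2;15m[48;2;254;249;49m🬰[38;2;7;2;15m[48;2;254;249;49m🬰[38;2;7;2;15m[48;2;254;249;49m🬰[38;2;7;2;15m[48;2;254;249;49m🬰[38;2;7;2;15m[48;2;254;249;49m🬰[38;2;7;2;15m[48;2;254;249;49m🬰[0m
[38;2;88;21;87m[48;2;34;8;60m🬄[38;2;4;2;10m[48;2;10;3;21m🬎[38;2;4;2;10m[48;2;10;3;21m🬎[38;2;4;2;10m[48;2;10;3;21m🬎[38;2;4;2;10m[48;2;10;3;20m🬎[38;2;4;2;10m[48;2;10;3;21m🬎[38;2;4;2;10m[48;2;10;3;21m🬎[38;2;4;2;10m[48;2;10;3;21m🬎[38;2;4;2;10m[48;2;10;3;21m🬎[38;2;4;2;10m[48;2;10;3;21m🬎[0m
[38;2;251;189;24m[48;2;253;227;40m🬰[38;2;251;188;24m[48;2;253;227;40m🬰[38;2;251;188;24m[48;2;253;227;40m🬰[38;2;251;188;24m[48;2;253;227;40m🬰[38;2;251;188;24m[48;2;253;227;40m🬰[38;2;251;188;24m[48;2;253;227;40m🬰[38;2;251;188;24m[48;2;253;227;40m🬰[38;2;251;188;24m[48;2;253;227;40m🬰[38;2;251;188;24m[48;2;253;227;40m🬰[38;2;251;188;24m[48;2;253;227;40m🬰[0m
[38;2;254;240;46m[48;2;22;5;40m🬂[38;2;254;240;46m[48;2;5;2;13m🬂[38;2;254;240;46m[48;2;5;2;13m🬂[38;2;254;240;46m[48;2;5;2;13m🬂[38;2;254;240;46m[48;2;5;2;13m🬂[38;2;254;240;46m[48;2;5;2;13m🬂[38;2;254;240;46m[48;2;5;2;13m🬂[38;2;254;240;46m[48;2;5;2;13m🬂[38;2;254;240;46m[48;2;5;2;13m🬂[38;2;254;240;46m[48;2;5;2;13m🬂[0m
[38;2;27;6;50m[48;2;13;3;25m▌[38;2;4;2;10m[48;2;4;2;10m [38;2;4;2;10m[48;2;4;2;10m [38;2;4;2;10m[48;2;4;2;10m [38;2;4;2;10m[48;2;4;2;10m [38;2;4;2;10m[48;2;4;2;10m [38;2;4;2;10m[48;2;4;2;10m [38;2;4;2;10m[48;2;4;2;10m [38;2;4;2;10m[48;2;4;2;10m [38;2;4;2;10m[48;2;4;2;10m [0m
</frame>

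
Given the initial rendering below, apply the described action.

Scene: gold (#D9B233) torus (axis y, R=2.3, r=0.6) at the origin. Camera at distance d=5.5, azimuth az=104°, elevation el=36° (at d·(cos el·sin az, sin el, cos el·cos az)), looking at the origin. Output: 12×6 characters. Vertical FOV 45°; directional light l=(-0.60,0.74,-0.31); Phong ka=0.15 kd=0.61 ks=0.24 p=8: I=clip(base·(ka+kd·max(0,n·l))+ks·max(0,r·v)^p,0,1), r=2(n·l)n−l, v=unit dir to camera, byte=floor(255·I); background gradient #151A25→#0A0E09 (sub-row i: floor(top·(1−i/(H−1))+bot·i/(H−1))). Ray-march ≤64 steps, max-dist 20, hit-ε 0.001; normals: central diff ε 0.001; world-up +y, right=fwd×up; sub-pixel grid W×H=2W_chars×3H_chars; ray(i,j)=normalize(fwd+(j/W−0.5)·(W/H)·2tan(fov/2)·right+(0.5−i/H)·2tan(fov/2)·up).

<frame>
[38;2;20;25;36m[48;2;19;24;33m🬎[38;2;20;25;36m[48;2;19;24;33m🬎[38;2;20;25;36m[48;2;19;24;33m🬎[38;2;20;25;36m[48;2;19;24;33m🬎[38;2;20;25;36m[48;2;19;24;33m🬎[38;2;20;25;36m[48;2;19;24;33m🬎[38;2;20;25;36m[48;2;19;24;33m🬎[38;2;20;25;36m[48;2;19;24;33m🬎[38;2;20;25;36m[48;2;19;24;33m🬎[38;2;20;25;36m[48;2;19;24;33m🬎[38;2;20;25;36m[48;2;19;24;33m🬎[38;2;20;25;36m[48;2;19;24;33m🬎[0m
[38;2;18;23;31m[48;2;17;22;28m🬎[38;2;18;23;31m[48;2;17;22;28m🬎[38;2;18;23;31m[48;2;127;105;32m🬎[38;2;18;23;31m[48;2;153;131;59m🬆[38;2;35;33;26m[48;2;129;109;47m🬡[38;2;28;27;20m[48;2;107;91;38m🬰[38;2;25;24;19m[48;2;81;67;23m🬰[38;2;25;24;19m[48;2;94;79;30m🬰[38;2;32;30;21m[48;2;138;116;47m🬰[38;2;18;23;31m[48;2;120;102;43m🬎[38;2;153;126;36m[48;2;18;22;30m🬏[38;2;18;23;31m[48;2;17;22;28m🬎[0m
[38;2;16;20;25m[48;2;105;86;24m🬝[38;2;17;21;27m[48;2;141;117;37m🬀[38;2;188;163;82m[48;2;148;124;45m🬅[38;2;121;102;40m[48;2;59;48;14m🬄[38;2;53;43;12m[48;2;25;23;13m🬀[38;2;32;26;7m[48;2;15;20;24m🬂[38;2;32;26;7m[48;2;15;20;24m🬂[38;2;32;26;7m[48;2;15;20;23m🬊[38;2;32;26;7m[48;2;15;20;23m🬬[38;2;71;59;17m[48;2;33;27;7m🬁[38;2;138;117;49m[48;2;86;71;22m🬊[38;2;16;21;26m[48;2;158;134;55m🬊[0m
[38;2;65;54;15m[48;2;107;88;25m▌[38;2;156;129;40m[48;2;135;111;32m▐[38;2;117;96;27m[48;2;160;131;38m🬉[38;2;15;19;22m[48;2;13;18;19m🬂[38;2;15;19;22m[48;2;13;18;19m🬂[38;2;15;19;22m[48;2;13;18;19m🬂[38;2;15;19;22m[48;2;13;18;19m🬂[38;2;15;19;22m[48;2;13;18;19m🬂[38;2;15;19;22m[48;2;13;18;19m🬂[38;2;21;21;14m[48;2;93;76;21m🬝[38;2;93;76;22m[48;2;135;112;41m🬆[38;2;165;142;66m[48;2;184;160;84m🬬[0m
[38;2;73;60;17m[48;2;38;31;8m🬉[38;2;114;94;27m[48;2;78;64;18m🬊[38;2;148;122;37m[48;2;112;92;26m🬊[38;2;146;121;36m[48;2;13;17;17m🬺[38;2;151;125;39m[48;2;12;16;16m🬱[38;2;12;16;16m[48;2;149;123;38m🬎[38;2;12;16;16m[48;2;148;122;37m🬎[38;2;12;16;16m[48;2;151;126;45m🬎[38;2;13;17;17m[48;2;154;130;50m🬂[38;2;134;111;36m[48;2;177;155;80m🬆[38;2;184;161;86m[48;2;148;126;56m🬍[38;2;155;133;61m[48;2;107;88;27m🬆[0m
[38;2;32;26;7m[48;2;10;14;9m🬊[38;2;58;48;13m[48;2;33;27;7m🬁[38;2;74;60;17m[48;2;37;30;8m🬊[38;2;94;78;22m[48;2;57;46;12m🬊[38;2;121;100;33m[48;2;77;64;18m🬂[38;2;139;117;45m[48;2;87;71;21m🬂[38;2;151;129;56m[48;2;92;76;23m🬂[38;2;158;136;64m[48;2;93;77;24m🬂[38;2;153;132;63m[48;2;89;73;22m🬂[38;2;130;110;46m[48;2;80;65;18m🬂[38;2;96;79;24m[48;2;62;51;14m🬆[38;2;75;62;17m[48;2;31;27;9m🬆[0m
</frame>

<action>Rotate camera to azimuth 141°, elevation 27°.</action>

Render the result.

<frame>
[38;2;20;25;36m[48;2;19;24;33m🬎[38;2;20;25;36m[48;2;19;24;33m🬎[38;2;20;25;36m[48;2;19;24;33m🬎[38;2;20;25;36m[48;2;19;24;33m🬎[38;2;20;25;36m[48;2;19;24;33m🬎[38;2;20;25;36m[48;2;19;24;33m🬎[38;2;20;25;36m[48;2;19;24;33m🬎[38;2;20;25;36m[48;2;19;24;33m🬎[38;2;20;25;36m[48;2;19;24;33m🬎[38;2;20;25;36m[48;2;19;24;33m🬎[38;2;20;25;36m[48;2;19;24;33m🬎[38;2;20;25;36m[48;2;19;24;33m🬎[0m
[38;2;18;23;31m[48;2;17;22;28m🬎[38;2;18;23;31m[48;2;17;22;28m🬎[38;2;18;23;31m[48;2;17;22;28m🬎[38;2;18;23;31m[48;2;133;109;31m🬎[38;2;18;23;31m[48;2;146;122;44m🬎[38;2;18;23;31m[48;2;128;108;41m🬎[38;2;18;23;31m[48;2;96;79;25m🬎[38;2;18;23;31m[48;2;87;71;21m🬎[38;2;18;23;31m[48;2;103;85;25m🬎[38;2;134;110;31m[48;2;18;22;30m🬏[38;2;18;23;31m[48;2;17;22;28m🬎[38;2;18;23;31m[48;2;17;22;28m🬎[0m
[38;2;16;20;25m[48;2;106;87;25m🬝[38;2;17;21;27m[48;2;133;108;30m🬀[38;2;147;120;34m[48;2;162;133;40m🬟[38;2;179;153;67m[48;2;106;87;25m🬆[38;2;140;119;52m[48;2;54;44;12m🬂[38;2;74;60;17m[48;2;24;23;15m🬂[38;2;36;29;8m[48;2;15;20;23m🬎[38;2;32;26;7m[48;2;15;20;23m🬬[38;2;32;26;7m[48;2;38;31;8m🬺[38;2;82;68;19m[48;2;37;30;8m🬁[38;2;125;102;29m[48;2;65;53;15m🬊[38;2;16;21;26m[48;2;136;112;32m🬊[0m
[38;2;98;80;22m[48;2;64;53;15m▐[38;2;142;117;33m[48;2;115;94;26m🬊[38;2;143;117;33m[48;2;14;18;20m🬴[38;2;144;118;33m[48;2;22;24;18m🬏[38;2;15;19;22m[48;2;13;18;19m🬂[38;2;15;19;22m[48;2;13;18;19m🬂[38;2;15;19;22m[48;2;13;18;19m🬂[38;2;15;19;22m[48;2;13;18;19m🬂[38;2;15;19;22m[48;2;13;18;19m🬂[38;2;23;22;13m[48;2;119;98;28m🬎[38;2;76;62;17m[48;2;128;106;33m🬂[38;2;139;115;36m[48;2;166;140;57m🬆[0m
[38;2;65;53;15m[48;2;35;29;8m🬁[38;2;86;70;20m[48;2;53;43;12m🬊[38;2;108;89;25m[48;2;78;64;18m🬊[38;2;122;100;28m[48;2;95;78;22m🬊[38;2;126;103;29m[48;2;101;83;23m🬎[38;2;129;106;30m[48;2;110;91;27m🬎[38;2;130;107;32m[48;2;120;100;33m🬎[38;2;129;107;33m[48;2;138;116;43m🬒[38;2;131;108;32m[48;2;152;130;59m🬂[38;2;151;128;54m[48;2;181;158;83m🬰[38;2;182;158;81m[48;2;140;119;49m🬎[38;2;168;144;66m[48;2;123;102;33m🬆[0m
[38;2;32;26;7m[48;2;10;14;10m🬉[38;2;32;26;7m[48;2;10;14;9m🬬[38;2;51;42;12m[48;2;32;26;7m🬂[38;2;64;53;14m[48;2;36;29;8m🬊[38;2;77;63;17m[48;2;47;39;11m🬊[38;2;86;71;20m[48;2;59;48;13m🬊[38;2;93;76;22m[48;2;67;55;15m🬊[38;2;105;87;27m[48;2;75;62;17m🬂[38;2;111;92;30m[48;2;78;64;18m🬂[38;2;111;92;30m[48;2;77;63;18m🬂[38;2;95;78;22m[48;2;58;47;13m🬎[38;2;88;72;20m[48;2;23;23;9m🬆[0m
</frame>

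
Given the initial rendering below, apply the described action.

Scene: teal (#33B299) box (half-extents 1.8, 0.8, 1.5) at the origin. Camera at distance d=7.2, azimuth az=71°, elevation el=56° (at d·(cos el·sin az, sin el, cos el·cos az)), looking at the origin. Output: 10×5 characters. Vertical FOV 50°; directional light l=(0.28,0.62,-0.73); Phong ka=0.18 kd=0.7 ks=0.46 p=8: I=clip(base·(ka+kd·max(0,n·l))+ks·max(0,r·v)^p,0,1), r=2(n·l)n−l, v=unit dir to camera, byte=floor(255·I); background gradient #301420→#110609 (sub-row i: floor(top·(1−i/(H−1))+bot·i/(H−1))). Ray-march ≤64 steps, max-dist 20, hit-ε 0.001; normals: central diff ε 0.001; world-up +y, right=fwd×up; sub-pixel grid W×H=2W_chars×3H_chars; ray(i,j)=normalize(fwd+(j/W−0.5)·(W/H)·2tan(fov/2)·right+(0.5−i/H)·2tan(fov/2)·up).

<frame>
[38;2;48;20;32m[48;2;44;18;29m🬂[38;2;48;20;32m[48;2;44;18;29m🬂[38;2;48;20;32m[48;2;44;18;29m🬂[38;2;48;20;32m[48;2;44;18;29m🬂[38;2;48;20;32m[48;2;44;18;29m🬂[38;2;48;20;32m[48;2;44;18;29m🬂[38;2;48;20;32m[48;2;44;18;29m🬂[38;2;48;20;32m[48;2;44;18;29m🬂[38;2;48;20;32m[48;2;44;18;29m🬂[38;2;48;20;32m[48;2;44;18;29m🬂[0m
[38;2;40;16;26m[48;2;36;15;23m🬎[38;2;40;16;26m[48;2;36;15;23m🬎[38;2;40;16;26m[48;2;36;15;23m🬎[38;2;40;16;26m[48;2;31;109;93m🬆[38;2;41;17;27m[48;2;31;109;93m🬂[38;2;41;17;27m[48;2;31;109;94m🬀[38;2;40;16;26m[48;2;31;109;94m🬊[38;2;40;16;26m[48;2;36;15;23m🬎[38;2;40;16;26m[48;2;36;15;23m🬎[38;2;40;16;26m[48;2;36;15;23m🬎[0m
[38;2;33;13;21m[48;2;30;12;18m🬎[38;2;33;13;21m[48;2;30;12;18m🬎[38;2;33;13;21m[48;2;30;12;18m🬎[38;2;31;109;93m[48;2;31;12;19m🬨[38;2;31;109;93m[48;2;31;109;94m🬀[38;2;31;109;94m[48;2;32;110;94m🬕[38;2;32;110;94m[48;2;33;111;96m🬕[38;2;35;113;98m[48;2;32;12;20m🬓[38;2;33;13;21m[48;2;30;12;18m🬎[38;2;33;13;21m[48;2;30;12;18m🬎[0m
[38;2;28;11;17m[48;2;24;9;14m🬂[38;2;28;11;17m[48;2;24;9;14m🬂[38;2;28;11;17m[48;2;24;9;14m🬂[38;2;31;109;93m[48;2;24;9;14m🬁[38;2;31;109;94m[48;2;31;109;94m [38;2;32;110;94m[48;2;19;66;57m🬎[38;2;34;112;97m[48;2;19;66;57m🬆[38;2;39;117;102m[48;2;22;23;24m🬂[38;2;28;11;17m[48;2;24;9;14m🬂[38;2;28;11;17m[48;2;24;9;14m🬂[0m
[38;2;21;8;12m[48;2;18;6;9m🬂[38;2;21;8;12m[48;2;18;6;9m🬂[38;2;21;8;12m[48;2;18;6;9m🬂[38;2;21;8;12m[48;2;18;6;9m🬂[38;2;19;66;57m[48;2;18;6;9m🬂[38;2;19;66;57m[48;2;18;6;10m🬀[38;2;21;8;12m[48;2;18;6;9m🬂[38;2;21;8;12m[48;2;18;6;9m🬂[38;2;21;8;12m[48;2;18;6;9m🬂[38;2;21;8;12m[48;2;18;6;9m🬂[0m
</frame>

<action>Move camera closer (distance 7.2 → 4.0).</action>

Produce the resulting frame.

<frame>
[38;2;48;20;32m[48;2;44;18;29m🬂[38;2;45;19;30m[48;2;31;109;93m🬝[38;2;46;19;31m[48;2;31;109;93m🬎[38;2;48;20;32m[48;2;31;109;93m🬂[38;2;48;20;32m[48;2;31;109;93m🬂[38;2;48;20;32m[48;2;31;109;93m🬀[38;2;31;109;93m[48;2;31;109;94m🬀[38;2;31;109;94m[48;2;46;19;30m🬓[38;2;48;20;32m[48;2;44;18;29m🬂[38;2;48;20;32m[48;2;44;18;29m🬂[0m
[38;2;40;16;26m[48;2;36;15;23m🬎[38;2;31;109;93m[48;2;38;16;25m▐[38;2;31;109;93m[48;2;31;109;93m [38;2;31;109;93m[48;2;31;109;93m [38;2;31;109;93m[48;2;31;109;94m🬝[38;2;31;109;93m[48;2;31;109;94m🬀[38;2;31;109;94m[48;2;32;110;94m🬆[38;2;32;110;94m[48;2;33;111;96m🬆[38;2;40;16;26m[48;2;36;114;99m🬊[38;2;40;16;26m[48;2;36;15;23m🬎[0m
[38;2;33;13;21m[48;2;30;12;18m🬎[38;2;31;109;93m[48;2;32;12;20m▐[38;2;31;109;93m[48;2;31;109;93m [38;2;31;109;93m[48;2;31;109;93m [38;2;31;109;93m[48;2;31;109;94m🬀[38;2;31;109;94m[48;2;32;110;94m🬕[38;2;32;110;94m[48;2;33;111;96m🬕[38;2;35;113;98m[48;2;38;116;101m🬕[38;2;39;117;102m[48;2;44;122;106m🬆[38;2;33;13;21m[48;2;49;127;112m🬉[0m
[38;2;28;11;17m[48;2;24;9;14m🬂[38;2;31;109;93m[48;2;25;10;15m▐[38;2;31;109;93m[48;2;31;109;93m [38;2;31;109;93m[48;2;31;109;94m🬕[38;2;31;109;94m[48;2;31;109;94m [38;2;32;110;94m[48;2;33;111;95m🬕[38;2;34;112;97m[48;2;36;114;99m🬕[38;2;39;117;102m[48;2;44;122;107m🬕[38;2;48;126;111m[48;2;54;132;117m🬕[38;2;58;136;121m[48;2;66;144;128m🬆[0m
[38;2;21;8;12m[48;2;18;6;9m🬂[38;2;21;8;12m[48;2;18;6;9m🬂[38;2;31;109;93m[48;2;31;109;93m [38;2;31;109;93m[48;2;31;109;94m🬀[38;2;31;109;94m[48;2;32;110;94m▌[38;2;32;110;95m[48;2;34;112;96m▌[38;2;36;114;98m[48;2;39;117;101m▌[38;2;45;123;107m[48;2;19;66;57m🬎[38;2;55;133;118m[48;2;18;46;41m🬆[38;2;69;147;132m[48;2;18;21;21m🬂[0m
</frame>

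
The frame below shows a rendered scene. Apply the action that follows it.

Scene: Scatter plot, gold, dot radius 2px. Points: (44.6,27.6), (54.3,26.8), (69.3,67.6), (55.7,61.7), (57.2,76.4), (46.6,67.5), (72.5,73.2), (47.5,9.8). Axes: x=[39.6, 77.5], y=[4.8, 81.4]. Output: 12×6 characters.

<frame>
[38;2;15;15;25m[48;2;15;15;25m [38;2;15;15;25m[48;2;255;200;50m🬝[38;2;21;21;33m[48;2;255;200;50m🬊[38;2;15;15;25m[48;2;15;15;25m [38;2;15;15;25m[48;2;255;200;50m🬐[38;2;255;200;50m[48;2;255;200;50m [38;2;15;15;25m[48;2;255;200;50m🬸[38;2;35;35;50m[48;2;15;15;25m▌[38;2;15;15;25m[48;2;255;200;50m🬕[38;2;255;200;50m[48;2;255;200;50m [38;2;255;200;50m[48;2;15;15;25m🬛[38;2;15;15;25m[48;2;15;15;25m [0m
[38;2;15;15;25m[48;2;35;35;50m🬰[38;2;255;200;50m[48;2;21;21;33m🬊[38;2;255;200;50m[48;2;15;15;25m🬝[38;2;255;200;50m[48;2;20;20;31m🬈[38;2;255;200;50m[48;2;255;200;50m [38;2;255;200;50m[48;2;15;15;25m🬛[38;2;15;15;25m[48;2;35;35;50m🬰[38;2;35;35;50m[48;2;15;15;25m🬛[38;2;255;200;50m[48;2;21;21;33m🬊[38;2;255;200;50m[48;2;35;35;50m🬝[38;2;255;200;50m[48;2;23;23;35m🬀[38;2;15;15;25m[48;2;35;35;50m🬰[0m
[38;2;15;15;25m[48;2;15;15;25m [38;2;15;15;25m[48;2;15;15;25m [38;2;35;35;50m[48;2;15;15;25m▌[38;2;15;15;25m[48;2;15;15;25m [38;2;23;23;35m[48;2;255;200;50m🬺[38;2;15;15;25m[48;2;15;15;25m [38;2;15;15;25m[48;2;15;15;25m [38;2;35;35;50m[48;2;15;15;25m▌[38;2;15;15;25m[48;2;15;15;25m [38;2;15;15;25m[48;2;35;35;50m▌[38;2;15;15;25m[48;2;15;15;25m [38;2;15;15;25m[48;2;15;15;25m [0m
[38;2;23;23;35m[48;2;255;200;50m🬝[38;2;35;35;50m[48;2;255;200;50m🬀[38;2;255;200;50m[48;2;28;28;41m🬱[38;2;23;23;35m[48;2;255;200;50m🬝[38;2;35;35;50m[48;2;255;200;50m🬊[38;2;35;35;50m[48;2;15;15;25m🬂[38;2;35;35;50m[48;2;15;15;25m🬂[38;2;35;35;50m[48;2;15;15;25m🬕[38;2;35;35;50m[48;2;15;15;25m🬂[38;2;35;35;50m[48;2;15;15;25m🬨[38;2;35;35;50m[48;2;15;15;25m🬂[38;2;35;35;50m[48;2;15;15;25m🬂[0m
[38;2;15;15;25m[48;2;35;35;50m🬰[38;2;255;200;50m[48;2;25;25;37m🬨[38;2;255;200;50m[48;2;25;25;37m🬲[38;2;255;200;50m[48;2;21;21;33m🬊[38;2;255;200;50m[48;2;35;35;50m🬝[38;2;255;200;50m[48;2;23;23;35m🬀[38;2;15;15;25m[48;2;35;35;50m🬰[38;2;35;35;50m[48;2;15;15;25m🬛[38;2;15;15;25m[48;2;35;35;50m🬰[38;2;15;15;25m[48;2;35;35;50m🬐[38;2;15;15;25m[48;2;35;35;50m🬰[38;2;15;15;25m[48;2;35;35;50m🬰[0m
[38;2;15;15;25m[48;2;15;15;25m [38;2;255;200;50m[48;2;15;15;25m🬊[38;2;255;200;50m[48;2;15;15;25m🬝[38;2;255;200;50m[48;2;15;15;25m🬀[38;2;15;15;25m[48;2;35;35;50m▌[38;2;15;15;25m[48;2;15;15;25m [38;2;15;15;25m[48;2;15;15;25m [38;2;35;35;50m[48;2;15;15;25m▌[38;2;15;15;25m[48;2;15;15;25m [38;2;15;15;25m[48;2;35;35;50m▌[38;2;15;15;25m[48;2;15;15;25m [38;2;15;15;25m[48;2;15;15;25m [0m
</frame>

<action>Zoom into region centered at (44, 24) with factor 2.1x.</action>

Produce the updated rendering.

<frame>
[38;2;15;15;25m[48;2;15;15;25m [38;2;15;15;25m[48;2;15;15;25m [38;2;35;35;50m[48;2;15;15;25m▌[38;2;15;15;25m[48;2;15;15;25m [38;2;15;15;25m[48;2;35;35;50m▌[38;2;15;15;25m[48;2;15;15;25m [38;2;15;15;25m[48;2;15;15;25m [38;2;35;35;50m[48;2;15;15;25m▌[38;2;15;15;25m[48;2;15;15;25m [38;2;15;15;25m[48;2;35;35;50m▌[38;2;15;15;25m[48;2;15;15;25m [38;2;15;15;25m[48;2;15;15;25m [0m
[38;2;15;15;25m[48;2;35;35;50m🬰[38;2;15;15;25m[48;2;35;35;50m🬰[38;2;35;35;50m[48;2;15;15;25m🬛[38;2;15;15;25m[48;2;35;35;50m🬰[38;2;15;15;25m[48;2;35;35;50m🬐[38;2;23;23;35m[48;2;255;200;50m🬝[38;2;21;21;33m[48;2;255;200;50m🬊[38;2;35;35;50m[48;2;15;15;25m🬛[38;2;15;15;25m[48;2;35;35;50m🬰[38;2;15;15;25m[48;2;35;35;50m🬐[38;2;15;15;25m[48;2;35;35;50m🬰[38;2;15;15;25m[48;2;35;35;50m🬰[0m
[38;2;15;15;25m[48;2;15;15;25m [38;2;15;15;25m[48;2;15;15;25m [38;2;35;35;50m[48;2;15;15;25m▌[38;2;15;15;25m[48;2;15;15;25m [38;2;15;15;25m[48;2;35;35;50m▌[38;2;255;200;50m[48;2;15;15;25m🬊[38;2;255;200;50m[48;2;15;15;25m🬝[38;2;255;200;50m[48;2;23;23;35m🬀[38;2;15;15;25m[48;2;15;15;25m [38;2;15;15;25m[48;2;35;35;50m▌[38;2;15;15;25m[48;2;15;15;25m [38;2;15;15;25m[48;2;15;15;25m [0m
[38;2;35;35;50m[48;2;15;15;25m🬂[38;2;35;35;50m[48;2;15;15;25m🬂[38;2;35;35;50m[48;2;15;15;25m🬕[38;2;35;35;50m[48;2;15;15;25m🬂[38;2;35;35;50m[48;2;15;15;25m🬨[38;2;35;35;50m[48;2;15;15;25m🬂[38;2;35;35;50m[48;2;15;15;25m🬂[38;2;35;35;50m[48;2;15;15;25m🬕[38;2;35;35;50m[48;2;15;15;25m🬂[38;2;35;35;50m[48;2;15;15;25m🬨[38;2;35;35;50m[48;2;15;15;25m🬂[38;2;35;35;50m[48;2;15;15;25m🬂[0m
[38;2;15;15;25m[48;2;35;35;50m🬰[38;2;15;15;25m[48;2;35;35;50m🬰[38;2;35;35;50m[48;2;15;15;25m🬛[38;2;15;15;25m[48;2;35;35;50m🬰[38;2;15;15;25m[48;2;35;35;50m🬐[38;2;15;15;25m[48;2;35;35;50m🬰[38;2;15;15;25m[48;2;35;35;50m🬰[38;2;28;28;41m[48;2;255;200;50m🬆[38;2;23;23;35m[48;2;255;200;50m🬬[38;2;15;15;25m[48;2;35;35;50m🬐[38;2;15;15;25m[48;2;35;35;50m🬰[38;2;15;15;25m[48;2;35;35;50m🬰[0m
[38;2;15;15;25m[48;2;15;15;25m [38;2;15;15;25m[48;2;15;15;25m [38;2;35;35;50m[48;2;15;15;25m▌[38;2;15;15;25m[48;2;15;15;25m [38;2;15;15;25m[48;2;35;35;50m▌[38;2;15;15;25m[48;2;15;15;25m [38;2;15;15;25m[48;2;255;200;50m🬺[38;2;255;200;50m[48;2;35;35;50m🬬[38;2;255;200;50m[48;2;15;15;25m🬆[38;2;15;15;25m[48;2;35;35;50m▌[38;2;15;15;25m[48;2;15;15;25m [38;2;15;15;25m[48;2;15;15;25m [0m
</frame>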